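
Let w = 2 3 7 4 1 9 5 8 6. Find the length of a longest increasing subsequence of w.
5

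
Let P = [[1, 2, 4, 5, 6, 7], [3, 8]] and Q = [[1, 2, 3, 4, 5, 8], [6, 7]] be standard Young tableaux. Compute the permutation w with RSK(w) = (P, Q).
1 3 4 5 8 2 6 7

Reverse the RSK construction: for i from n down to 1, find the cell of Q containing i, remove the entry at that cell from P, and reverse-bump it up through P; the value ejected from row 1 is w(i).

Step i=8: Q has 8 at row 1, column 6; remove that cell from P, ejecting 7. So w(8) = 7. P is now [[1, 2, 4, 5, 6], [3, 8]].
Step i=7: Q has 7 at row 2, column 2; remove 8 from row 2 of P and reverse-bump: 8 enters row 1 and ejects 6. So w(7) = 6. P is now [[1, 2, 4, 5, 8], [3]].
Step i=6: Q has 6 at row 2, column 1; remove 3 from row 2 of P and reverse-bump: 3 enters row 1 and ejects 2. So w(6) = 2. P is now [[1, 3, 4, 5, 8]].
Step i=5: Q has 5 at row 1, column 5; remove that cell from P, ejecting 8. So w(5) = 8. P is now [[1, 3, 4, 5]].
Step i=4: Q has 4 at row 1, column 4; remove that cell from P, ejecting 5. So w(4) = 5. P is now [[1, 3, 4]].
Step i=3: Q has 3 at row 1, column 3; remove that cell from P, ejecting 4. So w(3) = 4. P is now [[1, 3]].
Step i=2: Q has 2 at row 1, column 2; remove that cell from P, ejecting 3. So w(2) = 3. P is now [[1]].
Step i=1: Q has 1 at row 1, column 1; remove that cell from P, ejecting 1. So w(1) = 1. P is now [].

So w = 1 3 4 5 8 2 6 7.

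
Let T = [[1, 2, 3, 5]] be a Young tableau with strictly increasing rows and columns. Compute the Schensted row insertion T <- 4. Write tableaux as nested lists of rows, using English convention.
[[1, 2, 3, 4], [5]]

In row 1, 4 replaces 5 (the leftmost entry greater than 4); 5 is bumped to row 2. 5 starts a new row 2. The new tableau is [[1, 2, 3, 4], [5]].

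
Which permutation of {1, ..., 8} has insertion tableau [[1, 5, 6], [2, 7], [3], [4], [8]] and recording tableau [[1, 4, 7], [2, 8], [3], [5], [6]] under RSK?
Reverse the RSK construction: for i from n down to 1, find the cell of Q containing i, remove the entry at that cell from P, and reverse-bump it up through P; the value ejected from row 1 is w(i).

Step i=8: Q has 8 at row 2, column 2; remove 7 from row 2 of P and reverse-bump: 7 enters row 1 and ejects 6. So w(8) = 6. P is now [[1, 5, 7], [2], [3], [4], [8]].
Step i=7: Q has 7 at row 1, column 3; remove that cell from P, ejecting 7. So w(7) = 7. P is now [[1, 5], [2], [3], [4], [8]].
Step i=6: Q has 6 at row 5, column 1; remove 8 from row 5 of P and reverse-bump: 8 enters row 4 and ejects 4; 4 enters row 3 and ejects 3; 3 enters row 2 and ejects 2; 2 enters row 1 and ejects 1. So w(6) = 1. P is now [[2, 5], [3], [4], [8]].
Step i=5: Q has 5 at row 4, column 1; remove 8 from row 4 of P and reverse-bump: 8 enters row 3 and ejects 4; 4 enters row 2 and ejects 3; 3 enters row 1 and ejects 2. So w(5) = 2. P is now [[3, 5], [4], [8]].
Step i=4: Q has 4 at row 1, column 2; remove that cell from P, ejecting 5. So w(4) = 5. P is now [[3], [4], [8]].
Step i=3: Q has 3 at row 3, column 1; remove 8 from row 3 of P and reverse-bump: 8 enters row 2 and ejects 4; 4 enters row 1 and ejects 3. So w(3) = 3. P is now [[4], [8]].
Step i=2: Q has 2 at row 2, column 1; remove 8 from row 2 of P and reverse-bump: 8 enters row 1 and ejects 4. So w(2) = 4. P is now [[8]].
Step i=1: Q has 1 at row 1, column 1; remove that cell from P, ejecting 8. So w(1) = 8. P is now [].

So w = 8 4 3 5 2 1 7 6.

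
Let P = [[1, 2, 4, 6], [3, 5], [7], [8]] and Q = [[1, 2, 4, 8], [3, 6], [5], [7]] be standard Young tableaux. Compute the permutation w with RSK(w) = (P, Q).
1 8 3 7 2 5 4 6

Reverse RSK: for i = n, n-1, ..., 1, locate i in Q, remove the corresponding corner cell from P, and reverse-bump its entry up through P; the value ejected from row 1 is w(i).

So w = 1 8 3 7 2 5 4 6.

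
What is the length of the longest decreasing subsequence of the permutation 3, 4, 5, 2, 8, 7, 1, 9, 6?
3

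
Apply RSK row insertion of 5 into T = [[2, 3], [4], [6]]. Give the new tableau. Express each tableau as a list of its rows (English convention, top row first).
5 is larger than every entry of row 1, so it is appended to row 1. The new tableau is [[2, 3, 5], [4], [6]].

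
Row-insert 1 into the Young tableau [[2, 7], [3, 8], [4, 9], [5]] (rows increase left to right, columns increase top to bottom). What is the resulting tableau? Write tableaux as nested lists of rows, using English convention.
In row 1, 1 replaces 2 (the leftmost entry greater than 1); 2 is bumped to row 2. In row 2, 2 replaces 3 (the leftmost entry greater than 2); 3 is bumped to row 3. In row 3, 3 replaces 4 (the leftmost entry greater than 3); 4 is bumped to row 4. In row 4, 4 replaces 5 (the leftmost entry greater than 4); 5 is bumped to row 5. 5 starts a new row 5. The new tableau is [[1, 7], [2, 8], [3, 9], [4], [5]].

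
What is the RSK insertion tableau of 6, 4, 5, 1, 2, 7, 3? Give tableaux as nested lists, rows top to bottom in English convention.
Insert 6: appended to row 1. P = [[6]].
Insert 4: 4 bumps 6 from row 1; 6 starts row 2. P = [[4], [6]].
Insert 5: appended to row 1. P = [[4, 5], [6]].
Insert 1: 1 bumps 4 from row 1; 4 bumps 6 from row 2; 6 starts row 3. P = [[1, 5], [4], [6]].
Insert 2: 2 bumps 5 from row 1; 5 appends to row 2. P = [[1, 2], [4, 5], [6]].
Insert 7: appended to row 1. P = [[1, 2, 7], [4, 5], [6]].
Insert 3: 3 bumps 7 from row 1; 7 appends to row 2. P = [[1, 2, 3], [4, 5, 7], [6]].

So P = [[1, 2, 3], [4, 5, 7], [6]].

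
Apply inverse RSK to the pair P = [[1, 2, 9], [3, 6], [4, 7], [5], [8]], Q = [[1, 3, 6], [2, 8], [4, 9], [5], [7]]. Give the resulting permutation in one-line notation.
Reverse the RSK construction: for i from n down to 1, find the cell of Q containing i, remove the entry at that cell from P, and reverse-bump it up through P; the value ejected from row 1 is w(i).

Step i=9: Q has 9 at row 3, column 2; remove 7 from row 3 of P and reverse-bump: 7 enters row 2 and ejects 6; 6 enters row 1 and ejects 2. So w(9) = 2. P is now [[1, 6, 9], [3, 7], [4], [5], [8]].
Step i=8: Q has 8 at row 2, column 2; remove 7 from row 2 of P and reverse-bump: 7 enters row 1 and ejects 6. So w(8) = 6. P is now [[1, 7, 9], [3], [4], [5], [8]].
Step i=7: Q has 7 at row 5, column 1; remove 8 from row 5 of P and reverse-bump: 8 enters row 4 and ejects 5; 5 enters row 3 and ejects 4; 4 enters row 2 and ejects 3; 3 enters row 1 and ejects 1. So w(7) = 1. P is now [[3, 7, 9], [4], [5], [8]].
Step i=6: Q has 6 at row 1, column 3; remove that cell from P, ejecting 9. So w(6) = 9. P is now [[3, 7], [4], [5], [8]].
Step i=5: Q has 5 at row 4, column 1; remove 8 from row 4 of P and reverse-bump: 8 enters row 3 and ejects 5; 5 enters row 2 and ejects 4; 4 enters row 1 and ejects 3. So w(5) = 3. P is now [[4, 7], [5], [8]].
Step i=4: Q has 4 at row 3, column 1; remove 8 from row 3 of P and reverse-bump: 8 enters row 2 and ejects 5; 5 enters row 1 and ejects 4. So w(4) = 4. P is now [[5, 7], [8]].
Step i=3: Q has 3 at row 1, column 2; remove that cell from P, ejecting 7. So w(3) = 7. P is now [[5], [8]].
Step i=2: Q has 2 at row 2, column 1; remove 8 from row 2 of P and reverse-bump: 8 enters row 1 and ejects 5. So w(2) = 5. P is now [[8]].
Step i=1: Q has 1 at row 1, column 1; remove that cell from P, ejecting 8. So w(1) = 8. P is now [].

So w = 8 5 7 4 3 9 1 6 2.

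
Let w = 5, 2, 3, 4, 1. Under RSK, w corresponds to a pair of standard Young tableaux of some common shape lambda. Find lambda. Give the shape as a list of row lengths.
Row-insert each entry into an empty tableau.

After inserting 5: P = [[5]].
After inserting 2: P = [[2], [5]].
After inserting 3: P = [[2, 3], [5]].
After inserting 4: P = [[2, 3, 4], [5]].
After inserting 1: P = [[1, 3, 4], [2], [5]].

The final insertion tableau P = [[1, 3, 4], [2], [5]] has shape [3, 1, 1].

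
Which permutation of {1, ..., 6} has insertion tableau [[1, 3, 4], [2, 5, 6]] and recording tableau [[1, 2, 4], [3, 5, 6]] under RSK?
2 5 1 6 3 4

Reverse the RSK construction: for i from n down to 1, find the cell of Q containing i, remove the entry at that cell from P, and reverse-bump it up through P; the value ejected from row 1 is w(i).

Step i=6: Q has 6 at row 2, column 3; remove 6 from row 2 of P and reverse-bump: 6 enters row 1 and ejects 4. So w(6) = 4. P is now [[1, 3, 6], [2, 5]].
Step i=5: Q has 5 at row 2, column 2; remove 5 from row 2 of P and reverse-bump: 5 enters row 1 and ejects 3. So w(5) = 3. P is now [[1, 5, 6], [2]].
Step i=4: Q has 4 at row 1, column 3; remove that cell from P, ejecting 6. So w(4) = 6. P is now [[1, 5], [2]].
Step i=3: Q has 3 at row 2, column 1; remove 2 from row 2 of P and reverse-bump: 2 enters row 1 and ejects 1. So w(3) = 1. P is now [[2, 5]].
Step i=2: Q has 2 at row 1, column 2; remove that cell from P, ejecting 5. So w(2) = 5. P is now [[2]].
Step i=1: Q has 1 at row 1, column 1; remove that cell from P, ejecting 2. So w(1) = 2. P is now [].

So w = 2 5 1 6 3 4.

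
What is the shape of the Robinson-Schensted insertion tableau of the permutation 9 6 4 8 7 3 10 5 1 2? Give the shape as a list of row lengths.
[3, 2, 2, 2, 1]

RSK row insertion gives P = [[1, 2, 10], [3, 5], [4, 7], [6, 8], [9]], which has shape [3, 2, 2, 2, 1].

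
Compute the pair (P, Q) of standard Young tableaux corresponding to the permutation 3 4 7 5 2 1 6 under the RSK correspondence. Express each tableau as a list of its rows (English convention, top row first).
Insert each entry of the permutation into P by Schensted row insertion, recording in Q the position of each new cell.

After inserting 3: P = [[3]].
After inserting 4: P = [[3, 4]].
After inserting 7: P = [[3, 4, 7]].
After inserting 5: P = [[3, 4, 5], [7]].
After inserting 2: P = [[2, 4, 5], [3], [7]].
After inserting 1: P = [[1, 4, 5], [2], [3], [7]].
After inserting 6: P = [[1, 4, 5, 6], [2], [3], [7]].

So P = [[1, 4, 5, 6], [2], [3], [7]], Q = [[1, 2, 3, 7], [4], [5], [6]].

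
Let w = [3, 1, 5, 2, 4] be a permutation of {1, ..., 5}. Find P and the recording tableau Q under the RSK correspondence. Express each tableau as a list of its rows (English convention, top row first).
Insert each entry of the permutation into P by Schensted row insertion, recording in Q the position of each new cell.

Insert 3: appended to row 1. P = [[3]].
Insert 1: 1 bumps 3 from row 1; 3 starts row 2. P = [[1], [3]].
Insert 5: appended to row 1. P = [[1, 5], [3]].
Insert 2: 2 bumps 5 from row 1; 5 appends to row 2. P = [[1, 2], [3, 5]].
Insert 4: appended to row 1. P = [[1, 2, 4], [3, 5]].

So P = [[1, 2, 4], [3, 5]], Q = [[1, 3, 5], [2, 4]].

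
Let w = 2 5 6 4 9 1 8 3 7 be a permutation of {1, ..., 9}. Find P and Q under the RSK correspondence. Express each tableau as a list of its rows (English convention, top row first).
Insert each entry of the permutation into P by Schensted row insertion, recording in Q the position of each new cell.

Insert 2: appended to row 1. P = [[2]], Q = [[1]].
Insert 5: appended to row 1. P = [[2, 5]], Q = [[1, 2]].
Insert 6: appended to row 1. P = [[2, 5, 6]], Q = [[1, 2, 3]].
Insert 4: 4 bumps 5 from row 1; 5 starts row 2. P = [[2, 4, 6], [5]], Q = [[1, 2, 3], [4]].
Insert 9: appended to row 1. P = [[2, 4, 6, 9], [5]], Q = [[1, 2, 3, 5], [4]].
Insert 1: 1 bumps 2 from row 1; 2 bumps 5 from row 2; 5 starts row 3. P = [[1, 4, 6, 9], [2], [5]], Q = [[1, 2, 3, 5], [4], [6]].
Insert 8: 8 bumps 9 from row 1; 9 appends to row 2. P = [[1, 4, 6, 8], [2, 9], [5]], Q = [[1, 2, 3, 5], [4, 7], [6]].
Insert 3: 3 bumps 4 from row 1; 4 bumps 9 from row 2; 9 appends to row 3. P = [[1, 3, 6, 8], [2, 4], [5, 9]], Q = [[1, 2, 3, 5], [4, 7], [6, 8]].
Insert 7: 7 bumps 8 from row 1; 8 appends to row 2. P = [[1, 3, 6, 7], [2, 4, 8], [5, 9]], Q = [[1, 2, 3, 5], [4, 7, 9], [6, 8]].

So P = [[1, 3, 6, 7], [2, 4, 8], [5, 9]], Q = [[1, 2, 3, 5], [4, 7, 9], [6, 8]].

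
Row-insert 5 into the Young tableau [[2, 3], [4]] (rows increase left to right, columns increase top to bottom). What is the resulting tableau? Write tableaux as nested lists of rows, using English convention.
[[2, 3, 5], [4]]

5 is larger than every entry of row 1, so it is appended to row 1. The new tableau is [[2, 3, 5], [4]].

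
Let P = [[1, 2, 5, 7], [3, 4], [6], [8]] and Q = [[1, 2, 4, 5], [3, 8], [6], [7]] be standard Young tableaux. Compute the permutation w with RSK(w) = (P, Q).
3 8 4 6 7 5 1 2

Reverse the RSK construction: for i from n down to 1, find the cell of Q containing i, remove the entry at that cell from P, and reverse-bump it up through P; the value ejected from row 1 is w(i).

Step i=8: Q has 8 at row 2, column 2; remove 4 from row 2 of P and reverse-bump: 4 enters row 1 and ejects 2. So w(8) = 2. P is now [[1, 4, 5, 7], [3], [6], [8]].
Step i=7: Q has 7 at row 4, column 1; remove 8 from row 4 of P and reverse-bump: 8 enters row 3 and ejects 6; 6 enters row 2 and ejects 3; 3 enters row 1 and ejects 1. So w(7) = 1. P is now [[3, 4, 5, 7], [6], [8]].
Step i=6: Q has 6 at row 3, column 1; remove 8 from row 3 of P and reverse-bump: 8 enters row 2 and ejects 6; 6 enters row 1 and ejects 5. So w(6) = 5. P is now [[3, 4, 6, 7], [8]].
Step i=5: Q has 5 at row 1, column 4; remove that cell from P, ejecting 7. So w(5) = 7. P is now [[3, 4, 6], [8]].
Step i=4: Q has 4 at row 1, column 3; remove that cell from P, ejecting 6. So w(4) = 6. P is now [[3, 4], [8]].
Step i=3: Q has 3 at row 2, column 1; remove 8 from row 2 of P and reverse-bump: 8 enters row 1 and ejects 4. So w(3) = 4. P is now [[3, 8]].
Step i=2: Q has 2 at row 1, column 2; remove that cell from P, ejecting 8. So w(2) = 8. P is now [[3]].
Step i=1: Q has 1 at row 1, column 1; remove that cell from P, ejecting 3. So w(1) = 3. P is now [].

So w = 3 8 4 6 7 5 1 2.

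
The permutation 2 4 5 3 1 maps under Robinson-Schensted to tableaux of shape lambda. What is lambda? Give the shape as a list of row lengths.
Row-insert each entry into an empty tableau.

After inserting 2: P = [[2]].
After inserting 4: P = [[2, 4]].
After inserting 5: P = [[2, 4, 5]].
After inserting 3: P = [[2, 3, 5], [4]].
After inserting 1: P = [[1, 3, 5], [2], [4]].

The final insertion tableau P = [[1, 3, 5], [2], [4]] has shape [3, 1, 1].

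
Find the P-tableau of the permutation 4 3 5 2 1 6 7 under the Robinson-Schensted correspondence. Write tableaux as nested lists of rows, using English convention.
After inserting 4: P = [[4]].
After inserting 3: P = [[3], [4]].
After inserting 5: P = [[3, 5], [4]].
After inserting 2: P = [[2, 5], [3], [4]].
After inserting 1: P = [[1, 5], [2], [3], [4]].
After inserting 6: P = [[1, 5, 6], [2], [3], [4]].
After inserting 7: P = [[1, 5, 6, 7], [2], [3], [4]].

So P = [[1, 5, 6, 7], [2], [3], [4]].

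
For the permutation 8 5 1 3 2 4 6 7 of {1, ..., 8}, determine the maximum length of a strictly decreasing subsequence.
4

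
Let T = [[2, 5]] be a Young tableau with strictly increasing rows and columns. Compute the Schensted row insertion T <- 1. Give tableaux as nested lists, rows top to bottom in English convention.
[[1, 5], [2]]

In row 1, 1 replaces 2 (the leftmost entry greater than 1); 2 is bumped to row 2. 2 starts a new row 2. The new tableau is [[1, 5], [2]].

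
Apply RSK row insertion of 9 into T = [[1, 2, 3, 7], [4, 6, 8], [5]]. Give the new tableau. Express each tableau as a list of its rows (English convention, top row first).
9 is larger than every entry of row 1, so it is appended to row 1. The new tableau is [[1, 2, 3, 7, 9], [4, 6, 8], [5]].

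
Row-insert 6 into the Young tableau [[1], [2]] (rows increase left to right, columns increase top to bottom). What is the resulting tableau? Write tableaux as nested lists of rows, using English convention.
[[1, 6], [2]]

6 is larger than every entry of row 1, so it is appended to row 1. The new tableau is [[1, 6], [2]].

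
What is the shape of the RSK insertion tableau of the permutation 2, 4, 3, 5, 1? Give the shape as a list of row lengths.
Row-insert each entry into an empty tableau.

After inserting 2: P = [[2]].
After inserting 4: P = [[2, 4]].
After inserting 3: P = [[2, 3], [4]].
After inserting 5: P = [[2, 3, 5], [4]].
After inserting 1: P = [[1, 3, 5], [2], [4]].

The final insertion tableau P = [[1, 3, 5], [2], [4]] has shape [3, 1, 1].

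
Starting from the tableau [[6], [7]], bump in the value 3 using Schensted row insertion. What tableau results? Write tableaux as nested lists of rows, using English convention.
[[3], [6], [7]]

In row 1, 3 replaces 6 (the leftmost entry greater than 3); 6 is bumped to row 2. In row 2, 6 replaces 7 (the leftmost entry greater than 6); 7 is bumped to row 3. 7 starts a new row 3. The new tableau is [[3], [6], [7]].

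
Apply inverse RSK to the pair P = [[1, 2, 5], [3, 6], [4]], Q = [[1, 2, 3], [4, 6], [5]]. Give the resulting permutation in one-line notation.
1 4 6 3 2 5

Reverse RSK: for i = n, n-1, ..., 1, locate i in Q, remove the corresponding corner cell from P, and reverse-bump its entry up through P; the value ejected from row 1 is w(i).

So w = 1 4 6 3 2 5.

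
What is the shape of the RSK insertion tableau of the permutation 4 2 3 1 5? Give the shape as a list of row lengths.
[3, 1, 1]

Row-insert each entry into an empty tableau.

After inserting 4: P = [[4]].
After inserting 2: P = [[2], [4]].
After inserting 3: P = [[2, 3], [4]].
After inserting 1: P = [[1, 3], [2], [4]].
After inserting 5: P = [[1, 3, 5], [2], [4]].

The final insertion tableau P = [[1, 3, 5], [2], [4]] has shape [3, 1, 1].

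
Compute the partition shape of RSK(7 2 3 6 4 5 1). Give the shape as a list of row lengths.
Row-insert each entry into an empty tableau.

After inserting 7: P = [[7]].
After inserting 2: P = [[2], [7]].
After inserting 3: P = [[2, 3], [7]].
After inserting 6: P = [[2, 3, 6], [7]].
After inserting 4: P = [[2, 3, 4], [6], [7]].
After inserting 5: P = [[2, 3, 4, 5], [6], [7]].
After inserting 1: P = [[1, 3, 4, 5], [2], [6], [7]].

The final insertion tableau P = [[1, 3, 4, 5], [2], [6], [7]] has shape [4, 1, 1, 1].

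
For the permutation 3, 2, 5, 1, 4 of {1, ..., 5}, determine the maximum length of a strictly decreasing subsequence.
3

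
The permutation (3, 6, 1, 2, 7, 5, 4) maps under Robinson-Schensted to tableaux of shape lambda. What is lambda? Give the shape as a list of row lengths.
Row-insert each entry into an empty tableau.

After inserting 3: P = [[3]].
After inserting 6: P = [[3, 6]].
After inserting 1: P = [[1, 6], [3]].
After inserting 2: P = [[1, 2], [3, 6]].
After inserting 7: P = [[1, 2, 7], [3, 6]].
After inserting 5: P = [[1, 2, 5], [3, 6, 7]].
After inserting 4: P = [[1, 2, 4], [3, 5, 7], [6]].

The final insertion tableau P = [[1, 2, 4], [3, 5, 7], [6]] has shape [3, 3, 1].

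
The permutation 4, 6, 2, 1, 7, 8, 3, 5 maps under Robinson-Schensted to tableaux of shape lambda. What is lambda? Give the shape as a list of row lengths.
Row-insert each entry into an empty tableau.

After inserting 4: P = [[4]].
After inserting 6: P = [[4, 6]].
After inserting 2: P = [[2, 6], [4]].
After inserting 1: P = [[1, 6], [2], [4]].
After inserting 7: P = [[1, 6, 7], [2], [4]].
After inserting 8: P = [[1, 6, 7, 8], [2], [4]].
After inserting 3: P = [[1, 3, 7, 8], [2, 6], [4]].
After inserting 5: P = [[1, 3, 5, 8], [2, 6, 7], [4]].

The final insertion tableau P = [[1, 3, 5, 8], [2, 6, 7], [4]] has shape [4, 3, 1].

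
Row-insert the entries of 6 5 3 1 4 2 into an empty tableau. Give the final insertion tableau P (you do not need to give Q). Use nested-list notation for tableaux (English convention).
Insert 6: appended to row 1. P = [[6]].
Insert 5: 5 bumps 6 from row 1; 6 starts row 2. P = [[5], [6]].
Insert 3: 3 bumps 5 from row 1; 5 bumps 6 from row 2; 6 starts row 3. P = [[3], [5], [6]].
Insert 1: 1 bumps 3 from row 1; 3 bumps 5 from row 2; 5 bumps 6 from row 3; 6 starts row 4. P = [[1], [3], [5], [6]].
Insert 4: appended to row 1. P = [[1, 4], [3], [5], [6]].
Insert 2: 2 bumps 4 from row 1; 4 appends to row 2. P = [[1, 2], [3, 4], [5], [6]].

So P = [[1, 2], [3, 4], [5], [6]].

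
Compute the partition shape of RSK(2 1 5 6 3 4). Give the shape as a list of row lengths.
[3, 3]

Row-insert each entry into an empty tableau.

After inserting 2: P = [[2]].
After inserting 1: P = [[1], [2]].
After inserting 5: P = [[1, 5], [2]].
After inserting 6: P = [[1, 5, 6], [2]].
After inserting 3: P = [[1, 3, 6], [2, 5]].
After inserting 4: P = [[1, 3, 4], [2, 5, 6]].

The final insertion tableau P = [[1, 3, 4], [2, 5, 6]] has shape [3, 3].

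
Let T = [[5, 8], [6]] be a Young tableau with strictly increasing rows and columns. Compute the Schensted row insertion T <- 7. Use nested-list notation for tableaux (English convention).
In row 1, 7 replaces 8 (the leftmost entry greater than 7); 8 is bumped to row 2. 8 is appended to row 2. The new tableau is [[5, 7], [6, 8]].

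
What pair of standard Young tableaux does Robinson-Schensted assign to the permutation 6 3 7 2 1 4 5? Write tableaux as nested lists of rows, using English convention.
P = [[1, 4, 5], [2, 7], [3], [6]], Q = [[1, 3, 7], [2, 6], [4], [5]]

Insert each entry of the permutation into P by Schensted row insertion, recording in Q the position of each new cell.

Insert 6: appended to row 1. P = [[6]], Q = [[1]].
Insert 3: 3 bumps 6 from row 1; 6 starts row 2. P = [[3], [6]], Q = [[1], [2]].
Insert 7: appended to row 1. P = [[3, 7], [6]], Q = [[1, 3], [2]].
Insert 2: 2 bumps 3 from row 1; 3 bumps 6 from row 2; 6 starts row 3. P = [[2, 7], [3], [6]], Q = [[1, 3], [2], [4]].
Insert 1: 1 bumps 2 from row 1; 2 bumps 3 from row 2; 3 bumps 6 from row 3; 6 starts row 4. P = [[1, 7], [2], [3], [6]], Q = [[1, 3], [2], [4], [5]].
Insert 4: 4 bumps 7 from row 1; 7 appends to row 2. P = [[1, 4], [2, 7], [3], [6]], Q = [[1, 3], [2, 6], [4], [5]].
Insert 5: appended to row 1. P = [[1, 4, 5], [2, 7], [3], [6]], Q = [[1, 3, 7], [2, 6], [4], [5]].

So P = [[1, 4, 5], [2, 7], [3], [6]], Q = [[1, 3, 7], [2, 6], [4], [5]].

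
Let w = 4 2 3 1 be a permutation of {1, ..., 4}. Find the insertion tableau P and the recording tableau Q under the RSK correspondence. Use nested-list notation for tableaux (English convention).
Insert each entry of the permutation into P by Schensted row insertion, recording in Q the position of each new cell.

Insert 4: appended to row 1. P = [[4]], Q = [[1]].
Insert 2: 2 bumps 4 from row 1; 4 starts row 2. P = [[2], [4]], Q = [[1], [2]].
Insert 3: appended to row 1. P = [[2, 3], [4]], Q = [[1, 3], [2]].
Insert 1: 1 bumps 2 from row 1; 2 bumps 4 from row 2; 4 starts row 3. P = [[1, 3], [2], [4]], Q = [[1, 3], [2], [4]].

So P = [[1, 3], [2], [4]], Q = [[1, 3], [2], [4]].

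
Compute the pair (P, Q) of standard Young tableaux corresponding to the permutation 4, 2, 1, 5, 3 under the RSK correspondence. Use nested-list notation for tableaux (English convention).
Insert each entry of the permutation into P by Schensted row insertion, recording in Q the position of each new cell.

Insert 4: appended to row 1. P = [[4]].
Insert 2: 2 bumps 4 from row 1; 4 starts row 2. P = [[2], [4]].
Insert 1: 1 bumps 2 from row 1; 2 bumps 4 from row 2; 4 starts row 3. P = [[1], [2], [4]].
Insert 5: appended to row 1. P = [[1, 5], [2], [4]].
Insert 3: 3 bumps 5 from row 1; 5 appends to row 2. P = [[1, 3], [2, 5], [4]].

So P = [[1, 3], [2, 5], [4]], Q = [[1, 4], [2, 5], [3]].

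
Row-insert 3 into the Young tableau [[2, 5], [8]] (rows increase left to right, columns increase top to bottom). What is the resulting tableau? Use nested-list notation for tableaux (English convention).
[[2, 3], [5], [8]]

In row 1, 3 replaces 5 (the leftmost entry greater than 3); 5 is bumped to row 2. In row 2, 5 replaces 8 (the leftmost entry greater than 5); 8 is bumped to row 3. 8 starts a new row 3. The new tableau is [[2, 3], [5], [8]].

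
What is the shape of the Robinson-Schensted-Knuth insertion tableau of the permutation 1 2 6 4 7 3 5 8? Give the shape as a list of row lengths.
Row-insert each entry into an empty tableau.

After inserting 1: P = [[1]].
After inserting 2: P = [[1, 2]].
After inserting 6: P = [[1, 2, 6]].
After inserting 4: P = [[1, 2, 4], [6]].
After inserting 7: P = [[1, 2, 4, 7], [6]].
After inserting 3: P = [[1, 2, 3, 7], [4], [6]].
After inserting 5: P = [[1, 2, 3, 5], [4, 7], [6]].
After inserting 8: P = [[1, 2, 3, 5, 8], [4, 7], [6]].

The final insertion tableau P = [[1, 2, 3, 5, 8], [4, 7], [6]] has shape [5, 2, 1].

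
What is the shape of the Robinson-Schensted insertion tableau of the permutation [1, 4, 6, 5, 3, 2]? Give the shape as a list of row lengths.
Row-insert each entry into an empty tableau.

After inserting 1: P = [[1]].
After inserting 4: P = [[1, 4]].
After inserting 6: P = [[1, 4, 6]].
After inserting 5: P = [[1, 4, 5], [6]].
After inserting 3: P = [[1, 3, 5], [4], [6]].
After inserting 2: P = [[1, 2, 5], [3], [4], [6]].

The final insertion tableau P = [[1, 2, 5], [3], [4], [6]] has shape [3, 1, 1, 1].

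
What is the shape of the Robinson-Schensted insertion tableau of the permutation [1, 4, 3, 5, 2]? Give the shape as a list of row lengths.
[3, 1, 1]

RSK row insertion gives P = [[1, 2, 5], [3], [4]], which has shape [3, 1, 1].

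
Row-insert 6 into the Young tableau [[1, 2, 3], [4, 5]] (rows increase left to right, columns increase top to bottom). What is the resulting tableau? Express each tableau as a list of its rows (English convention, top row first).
6 is larger than every entry of row 1, so it is appended to row 1. The new tableau is [[1, 2, 3, 6], [4, 5]].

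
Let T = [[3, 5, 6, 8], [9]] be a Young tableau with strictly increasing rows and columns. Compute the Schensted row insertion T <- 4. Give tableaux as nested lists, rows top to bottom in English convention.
[[3, 4, 6, 8], [5], [9]]

In row 1, 4 replaces 5 (the leftmost entry greater than 4); 5 is bumped to row 2. In row 2, 5 replaces 9 (the leftmost entry greater than 5); 9 is bumped to row 3. 9 starts a new row 3. The new tableau is [[3, 4, 6, 8], [5], [9]].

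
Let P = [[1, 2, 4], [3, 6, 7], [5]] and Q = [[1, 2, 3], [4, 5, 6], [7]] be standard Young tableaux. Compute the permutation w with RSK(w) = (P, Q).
5 6 7 1 3 4 2

Reverse RSK: for i = n, n-1, ..., 1, locate i in Q, remove the corresponding corner cell from P, and reverse-bump its entry up through P; the value ejected from row 1 is w(i).

So w = 5 6 7 1 3 4 2.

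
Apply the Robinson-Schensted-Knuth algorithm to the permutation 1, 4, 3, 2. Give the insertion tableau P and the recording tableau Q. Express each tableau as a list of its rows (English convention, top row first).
Insert each entry of the permutation into P by Schensted row insertion, recording in Q the position of each new cell.

Insert 1: appended to row 1. P = [[1]].
Insert 4: appended to row 1. P = [[1, 4]].
Insert 3: 3 bumps 4 from row 1; 4 starts row 2. P = [[1, 3], [4]].
Insert 2: 2 bumps 3 from row 1; 3 bumps 4 from row 2; 4 starts row 3. P = [[1, 2], [3], [4]].

So P = [[1, 2], [3], [4]], Q = [[1, 2], [3], [4]].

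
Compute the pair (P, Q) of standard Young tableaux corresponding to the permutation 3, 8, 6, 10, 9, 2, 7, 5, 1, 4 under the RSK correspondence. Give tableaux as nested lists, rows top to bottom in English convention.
Insert each entry of the permutation into P by Schensted row insertion, recording in Q the position of each new cell.

Insert 3: appended to row 1. P = [[3]].
Insert 8: appended to row 1. P = [[3, 8]].
Insert 6: 6 bumps 8 from row 1; 8 starts row 2. P = [[3, 6], [8]].
Insert 10: appended to row 1. P = [[3, 6, 10], [8]].
Insert 9: 9 bumps 10 from row 1; 10 appends to row 2. P = [[3, 6, 9], [8, 10]].
Insert 2: 2 bumps 3 from row 1; 3 bumps 8 from row 2; 8 starts row 3. P = [[2, 6, 9], [3, 10], [8]].
Insert 7: 7 bumps 9 from row 1; 9 bumps 10 from row 2; 10 appends to row 3. P = [[2, 6, 7], [3, 9], [8, 10]].
Insert 5: 5 bumps 6 from row 1; 6 bumps 9 from row 2; 9 bumps 10 from row 3; 10 starts row 4. P = [[2, 5, 7], [3, 6], [8, 9], [10]].
Insert 1: 1 bumps 2 from row 1; 2 bumps 3 from row 2; 3 bumps 8 from row 3; 8 bumps 10 from row 4; 10 starts row 5. P = [[1, 5, 7], [2, 6], [3, 9], [8], [10]].
Insert 4: 4 bumps 5 from row 1; 5 bumps 6 from row 2; 6 bumps 9 from row 3; 9 appends to row 4. P = [[1, 4, 7], [2, 5], [3, 6], [8, 9], [10]].

So P = [[1, 4, 7], [2, 5], [3, 6], [8, 9], [10]], Q = [[1, 2, 4], [3, 5], [6, 7], [8, 10], [9]].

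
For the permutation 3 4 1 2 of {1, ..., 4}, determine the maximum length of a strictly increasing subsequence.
2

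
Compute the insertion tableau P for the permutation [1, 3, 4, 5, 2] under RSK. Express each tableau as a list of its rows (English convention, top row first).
P = [[1, 2, 4, 5], [3]]

Insert 1: appended to row 1. P = [[1]].
Insert 3: appended to row 1. P = [[1, 3]].
Insert 4: appended to row 1. P = [[1, 3, 4]].
Insert 5: appended to row 1. P = [[1, 3, 4, 5]].
Insert 2: 2 bumps 3 from row 1; 3 starts row 2. P = [[1, 2, 4, 5], [3]].

So P = [[1, 2, 4, 5], [3]].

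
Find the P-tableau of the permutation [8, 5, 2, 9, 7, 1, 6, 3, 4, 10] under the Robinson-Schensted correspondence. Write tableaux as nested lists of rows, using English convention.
Insert 8: appended to row 1. P = [[8]].
Insert 5: 5 bumps 8 from row 1; 8 starts row 2. P = [[5], [8]].
Insert 2: 2 bumps 5 from row 1; 5 bumps 8 from row 2; 8 starts row 3. P = [[2], [5], [8]].
Insert 9: appended to row 1. P = [[2, 9], [5], [8]].
Insert 7: 7 bumps 9 from row 1; 9 appends to row 2. P = [[2, 7], [5, 9], [8]].
Insert 1: 1 bumps 2 from row 1; 2 bumps 5 from row 2; 5 bumps 8 from row 3; 8 starts row 4. P = [[1, 7], [2, 9], [5], [8]].
Insert 6: 6 bumps 7 from row 1; 7 bumps 9 from row 2; 9 appends to row 3. P = [[1, 6], [2, 7], [5, 9], [8]].
Insert 3: 3 bumps 6 from row 1; 6 bumps 7 from row 2; 7 bumps 9 from row 3; 9 appends to row 4. P = [[1, 3], [2, 6], [5, 7], [8, 9]].
Insert 4: appended to row 1. P = [[1, 3, 4], [2, 6], [5, 7], [8, 9]].
Insert 10: appended to row 1. P = [[1, 3, 4, 10], [2, 6], [5, 7], [8, 9]].

So P = [[1, 3, 4, 10], [2, 6], [5, 7], [8, 9]].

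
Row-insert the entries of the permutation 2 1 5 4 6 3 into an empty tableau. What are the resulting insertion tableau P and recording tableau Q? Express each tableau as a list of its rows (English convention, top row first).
P = [[1, 3, 6], [2, 4], [5]], Q = [[1, 3, 5], [2, 4], [6]]

Insert each entry of the permutation into P by Schensted row insertion, recording in Q the position of each new cell.

Insert 2: appended to row 1. P = [[2]], Q = [[1]].
Insert 1: 1 bumps 2 from row 1; 2 starts row 2. P = [[1], [2]], Q = [[1], [2]].
Insert 5: appended to row 1. P = [[1, 5], [2]], Q = [[1, 3], [2]].
Insert 4: 4 bumps 5 from row 1; 5 appends to row 2. P = [[1, 4], [2, 5]], Q = [[1, 3], [2, 4]].
Insert 6: appended to row 1. P = [[1, 4, 6], [2, 5]], Q = [[1, 3, 5], [2, 4]].
Insert 3: 3 bumps 4 from row 1; 4 bumps 5 from row 2; 5 starts row 3. P = [[1, 3, 6], [2, 4], [5]], Q = [[1, 3, 5], [2, 4], [6]].

So P = [[1, 3, 6], [2, 4], [5]], Q = [[1, 3, 5], [2, 4], [6]].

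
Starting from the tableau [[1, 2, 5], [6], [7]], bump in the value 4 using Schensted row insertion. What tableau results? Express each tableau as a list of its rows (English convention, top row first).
In row 1, 4 replaces 5 (the leftmost entry greater than 4); 5 is bumped to row 2. In row 2, 5 replaces 6 (the leftmost entry greater than 5); 6 is bumped to row 3. In row 3, 6 replaces 7 (the leftmost entry greater than 6); 7 is bumped to row 4. 7 starts a new row 4. The new tableau is [[1, 2, 4], [5], [6], [7]].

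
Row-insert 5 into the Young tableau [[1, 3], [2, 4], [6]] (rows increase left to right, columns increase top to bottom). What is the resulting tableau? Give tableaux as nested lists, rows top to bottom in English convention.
[[1, 3, 5], [2, 4], [6]]

5 is larger than every entry of row 1, so it is appended to row 1. The new tableau is [[1, 3, 5], [2, 4], [6]].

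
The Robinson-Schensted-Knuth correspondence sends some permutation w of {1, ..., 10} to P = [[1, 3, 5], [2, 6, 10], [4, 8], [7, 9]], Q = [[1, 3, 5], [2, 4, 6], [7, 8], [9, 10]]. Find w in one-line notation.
7 2 9 4 10 8 3 6 1 5

Reverse the RSK construction: for i from n down to 1, find the cell of Q containing i, remove the entry at that cell from P, and reverse-bump it up through P; the value ejected from row 1 is w(i).

Step i=10: Q has 10 at row 4, column 2; remove 9 from row 4 of P and reverse-bump: 9 enters row 3 and ejects 8; 8 enters row 2 and ejects 6; 6 enters row 1 and ejects 5. So w(10) = 5. P is now [[1, 3, 6], [2, 8, 10], [4, 9], [7]].
Step i=9: Q has 9 at row 4, column 1; remove 7 from row 4 of P and reverse-bump: 7 enters row 3 and ejects 4; 4 enters row 2 and ejects 2; 2 enters row 1 and ejects 1. So w(9) = 1. P is now [[2, 3, 6], [4, 8, 10], [7, 9]].
Step i=8: Q has 8 at row 3, column 2; remove 9 from row 3 of P and reverse-bump: 9 enters row 2 and ejects 8; 8 enters row 1 and ejects 6. So w(8) = 6. P is now [[2, 3, 8], [4, 9, 10], [7]].
Step i=7: Q has 7 at row 3, column 1; remove 7 from row 3 of P and reverse-bump: 7 enters row 2 and ejects 4; 4 enters row 1 and ejects 3. So w(7) = 3. P is now [[2, 4, 8], [7, 9, 10]].
Step i=6: Q has 6 at row 2, column 3; remove 10 from row 2 of P and reverse-bump: 10 enters row 1 and ejects 8. So w(6) = 8. P is now [[2, 4, 10], [7, 9]].
Step i=5: Q has 5 at row 1, column 3; remove that cell from P, ejecting 10. So w(5) = 10. P is now [[2, 4], [7, 9]].
Step i=4: Q has 4 at row 2, column 2; remove 9 from row 2 of P and reverse-bump: 9 enters row 1 and ejects 4. So w(4) = 4. P is now [[2, 9], [7]].
Step i=3: Q has 3 at row 1, column 2; remove that cell from P, ejecting 9. So w(3) = 9. P is now [[2], [7]].
Step i=2: Q has 2 at row 2, column 1; remove 7 from row 2 of P and reverse-bump: 7 enters row 1 and ejects 2. So w(2) = 2. P is now [[7]].
Step i=1: Q has 1 at row 1, column 1; remove that cell from P, ejecting 7. So w(1) = 7. P is now [].

So w = 7 2 9 4 10 8 3 6 1 5.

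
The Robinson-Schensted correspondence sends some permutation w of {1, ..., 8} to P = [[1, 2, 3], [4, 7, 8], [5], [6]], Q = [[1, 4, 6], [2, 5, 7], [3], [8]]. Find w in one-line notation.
Reverse RSK: for i = n, n-1, ..., 1, locate i in Q, remove the corresponding corner cell from P, and reverse-bump its entry up through P; the value ejected from row 1 is w(i).

So w = 6 5 1 7 2 8 4 3.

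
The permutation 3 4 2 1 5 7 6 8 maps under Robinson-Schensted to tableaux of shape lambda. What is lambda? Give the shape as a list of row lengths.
Row-insert each entry into an empty tableau.

After inserting 3: P = [[3]].
After inserting 4: P = [[3, 4]].
After inserting 2: P = [[2, 4], [3]].
After inserting 1: P = [[1, 4], [2], [3]].
After inserting 5: P = [[1, 4, 5], [2], [3]].
After inserting 7: P = [[1, 4, 5, 7], [2], [3]].
After inserting 6: P = [[1, 4, 5, 6], [2, 7], [3]].
After inserting 8: P = [[1, 4, 5, 6, 8], [2, 7], [3]].

The final insertion tableau P = [[1, 4, 5, 6, 8], [2, 7], [3]] has shape [5, 2, 1].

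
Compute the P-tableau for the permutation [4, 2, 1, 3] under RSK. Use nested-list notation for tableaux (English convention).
Insert 4: appended to row 1. P = [[4]].
Insert 2: 2 bumps 4 from row 1; 4 starts row 2. P = [[2], [4]].
Insert 1: 1 bumps 2 from row 1; 2 bumps 4 from row 2; 4 starts row 3. P = [[1], [2], [4]].
Insert 3: appended to row 1. P = [[1, 3], [2], [4]].

So P = [[1, 3], [2], [4]].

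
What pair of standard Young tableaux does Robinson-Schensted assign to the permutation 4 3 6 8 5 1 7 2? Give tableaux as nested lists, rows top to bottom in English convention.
Insert each entry of the permutation into P by Schensted row insertion, recording in Q the position of each new cell.

Insert 4: appended to row 1. P = [[4]].
Insert 3: 3 bumps 4 from row 1; 4 starts row 2. P = [[3], [4]].
Insert 6: appended to row 1. P = [[3, 6], [4]].
Insert 8: appended to row 1. P = [[3, 6, 8], [4]].
Insert 5: 5 bumps 6 from row 1; 6 appends to row 2. P = [[3, 5, 8], [4, 6]].
Insert 1: 1 bumps 3 from row 1; 3 bumps 4 from row 2; 4 starts row 3. P = [[1, 5, 8], [3, 6], [4]].
Insert 7: 7 bumps 8 from row 1; 8 appends to row 2. P = [[1, 5, 7], [3, 6, 8], [4]].
Insert 2: 2 bumps 5 from row 1; 5 bumps 6 from row 2; 6 appends to row 3. P = [[1, 2, 7], [3, 5, 8], [4, 6]].

So P = [[1, 2, 7], [3, 5, 8], [4, 6]], Q = [[1, 3, 4], [2, 5, 7], [6, 8]].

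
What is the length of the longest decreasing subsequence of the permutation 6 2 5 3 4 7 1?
4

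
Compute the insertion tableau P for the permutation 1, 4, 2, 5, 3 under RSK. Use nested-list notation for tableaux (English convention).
P = [[1, 2, 3], [4, 5]]

Insert 1: appended to row 1. P = [[1]].
Insert 4: appended to row 1. P = [[1, 4]].
Insert 2: 2 bumps 4 from row 1; 4 starts row 2. P = [[1, 2], [4]].
Insert 5: appended to row 1. P = [[1, 2, 5], [4]].
Insert 3: 3 bumps 5 from row 1; 5 appends to row 2. P = [[1, 2, 3], [4, 5]].

So P = [[1, 2, 3], [4, 5]].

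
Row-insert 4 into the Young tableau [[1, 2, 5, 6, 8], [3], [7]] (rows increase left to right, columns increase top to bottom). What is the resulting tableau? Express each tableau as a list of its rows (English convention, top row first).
[[1, 2, 4, 6, 8], [3, 5], [7]]

In row 1, 4 replaces 5 (the leftmost entry greater than 4); 5 is bumped to row 2. 5 is appended to row 2. The new tableau is [[1, 2, 4, 6, 8], [3, 5], [7]].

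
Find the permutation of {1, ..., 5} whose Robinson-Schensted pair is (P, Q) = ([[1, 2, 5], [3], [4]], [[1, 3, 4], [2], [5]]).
Reverse the RSK construction: for i from n down to 1, find the cell of Q containing i, remove the entry at that cell from P, and reverse-bump it up through P; the value ejected from row 1 is w(i).

Step i=5: Q has 5 at row 3, column 1; remove 4 from row 3 of P and reverse-bump: 4 enters row 2 and ejects 3; 3 enters row 1 and ejects 2. So w(5) = 2. P is now [[1, 3, 5], [4]].
Step i=4: Q has 4 at row 1, column 3; remove that cell from P, ejecting 5. So w(4) = 5. P is now [[1, 3], [4]].
Step i=3: Q has 3 at row 1, column 2; remove that cell from P, ejecting 3. So w(3) = 3. P is now [[1], [4]].
Step i=2: Q has 2 at row 2, column 1; remove 4 from row 2 of P and reverse-bump: 4 enters row 1 and ejects 1. So w(2) = 1. P is now [[4]].
Step i=1: Q has 1 at row 1, column 1; remove that cell from P, ejecting 4. So w(1) = 4. P is now [].

So w = 4 1 3 5 2.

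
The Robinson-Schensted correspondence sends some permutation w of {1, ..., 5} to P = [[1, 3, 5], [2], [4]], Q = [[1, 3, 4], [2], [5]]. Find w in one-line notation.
Reverse the RSK construction: for i from n down to 1, find the cell of Q containing i, remove the entry at that cell from P, and reverse-bump it up through P; the value ejected from row 1 is w(i).

Step i=5: Q has 5 at row 3, column 1; remove 4 from row 3 of P and reverse-bump: 4 enters row 2 and ejects 2; 2 enters row 1 and ejects 1. So w(5) = 1. P is now [[2, 3, 5], [4]].
Step i=4: Q has 4 at row 1, column 3; remove that cell from P, ejecting 5. So w(4) = 5. P is now [[2, 3], [4]].
Step i=3: Q has 3 at row 1, column 2; remove that cell from P, ejecting 3. So w(3) = 3. P is now [[2], [4]].
Step i=2: Q has 2 at row 2, column 1; remove 4 from row 2 of P and reverse-bump: 4 enters row 1 and ejects 2. So w(2) = 2. P is now [[4]].
Step i=1: Q has 1 at row 1, column 1; remove that cell from P, ejecting 4. So w(1) = 4. P is now [].

So w = 4 2 3 5 1.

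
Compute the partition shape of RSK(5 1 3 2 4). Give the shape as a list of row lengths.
[3, 1, 1]

Row-insert each entry into an empty tableau.

After inserting 5: P = [[5]].
After inserting 1: P = [[1], [5]].
After inserting 3: P = [[1, 3], [5]].
After inserting 2: P = [[1, 2], [3], [5]].
After inserting 4: P = [[1, 2, 4], [3], [5]].

The final insertion tableau P = [[1, 2, 4], [3], [5]] has shape [3, 1, 1].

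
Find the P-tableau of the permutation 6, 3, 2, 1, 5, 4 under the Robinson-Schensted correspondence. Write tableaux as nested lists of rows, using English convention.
P = [[1, 4], [2, 5], [3], [6]]

Insert 6: appended to row 1. P = [[6]].
Insert 3: 3 bumps 6 from row 1; 6 starts row 2. P = [[3], [6]].
Insert 2: 2 bumps 3 from row 1; 3 bumps 6 from row 2; 6 starts row 3. P = [[2], [3], [6]].
Insert 1: 1 bumps 2 from row 1; 2 bumps 3 from row 2; 3 bumps 6 from row 3; 6 starts row 4. P = [[1], [2], [3], [6]].
Insert 5: appended to row 1. P = [[1, 5], [2], [3], [6]].
Insert 4: 4 bumps 5 from row 1; 5 appends to row 2. P = [[1, 4], [2, 5], [3], [6]].

So P = [[1, 4], [2, 5], [3], [6]].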